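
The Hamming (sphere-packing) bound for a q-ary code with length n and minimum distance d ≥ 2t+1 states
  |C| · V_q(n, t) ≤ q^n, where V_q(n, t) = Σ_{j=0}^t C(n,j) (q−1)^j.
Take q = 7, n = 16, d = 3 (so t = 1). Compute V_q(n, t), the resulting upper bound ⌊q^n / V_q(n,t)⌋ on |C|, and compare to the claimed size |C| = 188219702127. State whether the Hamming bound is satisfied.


V_q(n, t) = 97, q^n = 33232930569601, Hamming bound = 342607531645, |C| = 188219702127 ≤ bound (satisfied).

Step 1: Compute V_q(n, t) = Σ_{j=0}^1 C(n, j) (q−1)^j.
  j = 0: C(16,0)·(6)^0 = 1·1 = 1.
  j = 1: C(16,1)·(6)^1 = 16·6 = 96.
  V_q(n, t) = 1 + 96 = 97.
Step 2: q^n = 7^16 = 33232930569601.
Step 3: Hamming bound ⌊q^n / V_q(n,t)⌋ = ⌊33232930569601/97⌋ = 342607531645.
Step 4: Compare |C| = 188219702127 to 342607531645: satisfied.
The claimed |C| lies below the Hamming bound.


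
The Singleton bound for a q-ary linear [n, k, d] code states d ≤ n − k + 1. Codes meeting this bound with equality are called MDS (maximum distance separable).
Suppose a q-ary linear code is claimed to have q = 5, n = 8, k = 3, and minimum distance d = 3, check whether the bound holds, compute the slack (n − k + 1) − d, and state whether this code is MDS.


Singleton RHS = n − k + 1 = 6, slack = 3, bound satisfied, not MDS.

Singleton bound: d ≤ n − k + 1.
Here n = 8, k = 3, so n − k + 1 = 6.
Given d = 3, check d ≤ 6: YES.
Slack = (n − k + 1) − d = 3.
The code is NOT MDS (slack = 3 > 0).
Description: the claimed parameters are [8, 3, 3]_5; such a code would be non-MDS.


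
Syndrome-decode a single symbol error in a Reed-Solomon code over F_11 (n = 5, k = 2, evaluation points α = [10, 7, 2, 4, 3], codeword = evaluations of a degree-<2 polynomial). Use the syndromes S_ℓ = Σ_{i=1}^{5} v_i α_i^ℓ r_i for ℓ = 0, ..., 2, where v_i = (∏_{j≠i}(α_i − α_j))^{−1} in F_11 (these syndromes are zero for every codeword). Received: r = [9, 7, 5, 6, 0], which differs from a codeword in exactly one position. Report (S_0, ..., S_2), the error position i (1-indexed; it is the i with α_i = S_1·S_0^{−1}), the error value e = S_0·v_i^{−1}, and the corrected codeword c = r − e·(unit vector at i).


S = (7, 5, 2), error at position 2, error magnitude e = 5, c = [9, 2, 5, 6, 0].

Step 1: column multipliers v_i = (∏_{j≠i}(α_i − α_j))^{−1} mod 11.
  i = 1 (α = 10): (10−7)(10−2)(10−4)(10−3) = 3·8·6·7 = 1008 ≡ 7, so v_1 = 7^{−1} = 8 (mod 11).
  i = 2 (α = 7): (7−10)(7−2)(7−4)(7−3) = (−3)·5·3·4 = −180 ≡ 7, so v_2 = 7^{−1} = 8 (mod 11).
  i = 3 (α = 2): (2−10)(2−7)(2−4)(2−3) = (−8)·(−5)·(−2)·(−1) = 80 ≡ 3, so v_3 = 3^{−1} = 4 (mod 11).
  i = 4 (α = 4): (4−10)(4−7)(4−2)(4−3) = (−6)·(−3)·2·1 = 36 ≡ 3, so v_4 = 3^{−1} = 4 (mod 11).
  i = 5 (α = 3): (3−10)(3−7)(3−2)(3−4) = (−7)·(−4)·1·(−1) = −28 ≡ 5, so v_5 = 5^{−1} = 9 (mod 11).
  v = [8, 8, 4, 4, 9].
Step 2: syndromes of r = [9, 7, 5, 6, 0] (all sums mod 11).
  S_0 = Σ v_i r_i = 8·9 + 8·7 + 4·5 + 4·6 + 9·0 = 172 ≡ 7.
  S_1 = Σ v_i α_i r_i = 8·10·9 + 8·7·7 + 4·2·5 + 4·4·6 + 9·3·0 = 1248 ≡ 5.
  α_i^2 mod 11 = [1, 5, 4, 5, 9].
  S_2 = Σ v_i α_i^2 r_i = 8·1·9 + 8·5·7 + 4·4·5 + 4·5·6 + 9·9·0 = 552 ≡ 2.
  S = (7, 5, 2) ≠ 0, so r is not a codeword (an error is present).
Step 3: locate the error. For a single error e at position i, S_ℓ = v_i·e·α_i^ℓ, so α_err = S_1/S_0.
  S_0^{−1} = 7^{−1} = 8 (mod 11), so α_err = 5·8 = 40 ≡ 7 = α_2. Error position i = 2.
  Consistency check: S_2/S_1 = 2·9 = 18 ≡ 7 = α_err ✓ (single-error assumption holds).
Step 4: error magnitude e = S_0/v_2 = S_0·∏_{j≠2}(α_2 − α_j) = 7·7 = 49 ≡ 5 (mod 11).
Step 5: correct position 2: c_2 = r_2 − e = 7 − 5 ≡ 2 (mod 11). Hence c = [9, 2, 5, 6, 0].
  Check: interpolating c through the α_i gives m(x) = 4 + 6·x (degree < 2) with m(α_i) = c_i for every i, so c is indeed a codeword.


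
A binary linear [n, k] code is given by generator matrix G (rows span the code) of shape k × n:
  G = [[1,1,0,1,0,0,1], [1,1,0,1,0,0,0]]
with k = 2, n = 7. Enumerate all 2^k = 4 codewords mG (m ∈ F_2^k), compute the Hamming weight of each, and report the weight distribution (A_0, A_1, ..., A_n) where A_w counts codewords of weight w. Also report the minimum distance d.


Weight distribution: A_0 = 1, A_1 = 1, A_3 = 1, A_4 = 1. Minimum distance d = 1.

Enumerate all 2^2 = 4 messages m ∈ F_2^2.
For each, compute codeword c = mG in F_2^7, then tally its weight.
  m = 00 → c = 0000000, weight = 0.
  m = 10 → c = 1101001, weight = 4.
  m = 01 → c = 1101000, weight = 3.
  m = 11 → c = 0000001, weight = 1.
Tally weights:
  weight 0: 1 codewords.
  weight 1: 1 codewords.
  weight 3: 1 codewords.
  weight 4: 1 codewords.
Minimum distance d = smallest w > 0 with A_w > 0 = 1.
Sanity: Σ A_w = 4 = 2^2 = 4 ✓.


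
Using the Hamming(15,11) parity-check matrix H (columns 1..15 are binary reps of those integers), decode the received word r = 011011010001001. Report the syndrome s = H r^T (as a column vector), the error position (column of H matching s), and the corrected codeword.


s = (1, 0, 0, 1)^T, error position = 9, corrected codeword c = 011011011001001

Compute s = H r^T mod 2 one row at a time:
  s_1 = 1 + 0 + 0 + 0 + 1 + 0 + 0 + 1 = 3 ≡ 1 (mod 2).
  s_2 = 0 + 1 + 1 + 0 + 1 + 0 + 0 + 1 = 4 ≡ 0 (mod 2).
  s_3 = 1 + 1 + 1 + 0 + 0 + 0 + 0 + 1 = 4 ≡ 0 (mod 2).
  s_4 = 0 + 1 + 1 + 0 + 0 + 0 + 0 + 1 = 3 ≡ 1 (mod 2).
s = (1, 0, 0, 1)^T — this equals column 9 of H (binary 1001), so error is at position 9.
Correct: flip bit 9 of r = 011011010001001 to get c = 011011011001001.


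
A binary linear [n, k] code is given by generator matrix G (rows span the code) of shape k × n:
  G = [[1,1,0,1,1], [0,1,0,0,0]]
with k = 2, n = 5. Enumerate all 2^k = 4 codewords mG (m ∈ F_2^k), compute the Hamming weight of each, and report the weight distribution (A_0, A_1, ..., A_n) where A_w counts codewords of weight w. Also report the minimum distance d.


Weight distribution: A_0 = 1, A_1 = 1, A_3 = 1, A_4 = 1. Minimum distance d = 1.

Enumerate all 2^2 = 4 messages m ∈ F_2^2.
For each, compute codeword c = mG in F_2^5, then tally its weight.
  m = 00 → c = 00000, weight = 0.
  m = 10 → c = 11011, weight = 4.
  m = 01 → c = 01000, weight = 1.
  m = 11 → c = 10011, weight = 3.
Tally weights:
  weight 0: 1 codewords.
  weight 1: 1 codewords.
  weight 3: 1 codewords.
  weight 4: 1 codewords.
Minimum distance d = smallest w > 0 with A_w > 0 = 1.
Sanity: Σ A_w = 4 = 2^2 = 4 ✓.


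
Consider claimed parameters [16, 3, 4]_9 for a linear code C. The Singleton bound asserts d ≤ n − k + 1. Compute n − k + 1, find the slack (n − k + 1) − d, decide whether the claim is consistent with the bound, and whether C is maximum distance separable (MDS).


Singleton RHS = n − k + 1 = 14, slack = 10, bound satisfied, not MDS.

Singleton bound: d ≤ n − k + 1.
Here n = 16, k = 3, so n − k + 1 = 14.
Given d = 4, check d ≤ 14: YES.
Slack = (n − k + 1) − d = 10.
The code is NOT MDS (slack = 10 > 0).
Description: the claimed parameters are [16, 3, 4]_9; such a code would be non-MDS.


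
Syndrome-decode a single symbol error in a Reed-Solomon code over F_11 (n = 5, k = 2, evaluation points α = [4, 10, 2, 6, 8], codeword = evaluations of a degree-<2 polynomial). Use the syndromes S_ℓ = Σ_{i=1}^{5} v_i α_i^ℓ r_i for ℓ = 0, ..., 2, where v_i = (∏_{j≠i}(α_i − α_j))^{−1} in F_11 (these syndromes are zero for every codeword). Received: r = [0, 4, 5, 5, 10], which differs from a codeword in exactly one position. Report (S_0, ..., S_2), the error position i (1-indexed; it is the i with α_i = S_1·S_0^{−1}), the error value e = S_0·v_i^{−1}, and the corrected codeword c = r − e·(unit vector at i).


S = (1, 2, 4), error at position 3, error magnitude e = 10, c = [0, 4, 6, 5, 10].

Step 1: column multipliers v_i = (∏_{j≠i}(α_i − α_j))^{−1} mod 11.
  i = 1 (α = 4): (4−10)(4−2)(4−6)(4−8) = (−6)·2·(−2)·(−4) = −96 ≡ 3, so v_1 = 3^{−1} = 4 (mod 11).
  i = 2 (α = 10): (10−4)(10−2)(10−6)(10−8) = 6·8·4·2 = 384 ≡ 10, so v_2 = 10^{−1} = 10 (mod 11).
  i = 3 (α = 2): (2−4)(2−10)(2−6)(2−8) = (−2)·(−8)·(−4)·(−6) = 384 ≡ 10, so v_3 = 10^{−1} = 10 (mod 11).
  i = 4 (α = 6): (6−4)(6−10)(6−2)(6−8) = 2·(−4)·4·(−2) = 64 ≡ 9, so v_4 = 9^{−1} = 5 (mod 11).
  i = 5 (α = 8): (8−4)(8−10)(8−2)(8−6) = 4·(−2)·6·2 = −96 ≡ 3, so v_5 = 3^{−1} = 4 (mod 11).
  v = [4, 10, 10, 5, 4].
Step 2: syndromes of r = [0, 4, 5, 5, 10] (all sums mod 11).
  S_0 = Σ v_i r_i = 4·0 + 10·4 + 10·5 + 5·5 + 4·10 = 155 ≡ 1.
  S_1 = Σ v_i α_i r_i = 4·4·0 + 10·10·4 + 10·2·5 + 5·6·5 + 4·8·10 = 970 ≡ 2.
  α_i^2 mod 11 = [5, 1, 4, 3, 9].
  S_2 = Σ v_i α_i^2 r_i = 4·5·0 + 10·1·4 + 10·4·5 + 5·3·5 + 4·9·10 = 675 ≡ 4.
  S = (1, 2, 4) ≠ 0, so r is not a codeword (an error is present).
Step 3: locate the error. For a single error e at position i, S_ℓ = v_i·e·α_i^ℓ, so α_err = S_1/S_0.
  S_0^{−1} = 1^{−1} = 1 (mod 11), so α_err = 2·1 = 2 ≡ 2 = α_3. Error position i = 3.
  Consistency check: S_2/S_1 = 4·6 = 24 ≡ 2 = α_err ✓ (single-error assumption holds).
Step 4: error magnitude e = S_0/v_3 = S_0·∏_{j≠3}(α_3 − α_j) = 1·10 = 10 ≡ 10 (mod 11).
Step 5: correct position 3: c_3 = r_3 − e = 5 − 10 ≡ 6 (mod 11). Hence c = [0, 4, 6, 5, 10].
  Check: interpolating c through the α_i gives m(x) = 1 + 8·x (degree < 2) with m(α_i) = c_i for every i, so c is indeed a codeword.


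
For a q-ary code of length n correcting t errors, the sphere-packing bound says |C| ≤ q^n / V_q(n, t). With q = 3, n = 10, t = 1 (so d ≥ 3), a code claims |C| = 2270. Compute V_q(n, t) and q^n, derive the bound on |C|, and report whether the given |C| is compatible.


V_q(n, t) = 21, q^n = 59049, Hamming bound = 2811, |C| = 2270 ≤ bound (satisfied).

Step 1: Compute V_q(n, t) = Σ_{j=0}^1 C(n, j) (q−1)^j.
  j = 0: C(10,0)·(2)^0 = 1·1 = 1.
  j = 1: C(10,1)·(2)^1 = 10·2 = 20.
  V_q(n, t) = 1 + 20 = 21.
Step 2: q^n = 3^10 = 59049.
Step 3: Hamming bound ⌊q^n / V_q(n,t)⌋ = ⌊59049/21⌋ = 2811.
Step 4: Compare |C| = 2270 to 2811: satisfied.
The claimed |C| lies below the Hamming bound.


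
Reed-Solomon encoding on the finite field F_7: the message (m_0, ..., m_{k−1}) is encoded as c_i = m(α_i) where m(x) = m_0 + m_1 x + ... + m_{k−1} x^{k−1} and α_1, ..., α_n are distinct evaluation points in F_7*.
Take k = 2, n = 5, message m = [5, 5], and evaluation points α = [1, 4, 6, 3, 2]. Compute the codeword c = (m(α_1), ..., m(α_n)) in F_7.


c = [3, 4, 0, 6, 1]

Message polynomial: m(x) = 5 + 5·x (mod 7).
For each evaluation point α_i, compute m(α_i) mod 7:
  α_1 = 1: Horner steps 5 → 3, so m(1) = 3.
  α_2 = 4: Horner steps 5 → 4, so m(4) = 4.
  α_3 = 6: Horner steps 5 → 0, so m(6) = 0.
  α_4 = 3: Horner steps 5 → 6, so m(3) = 6.
  α_5 = 2: Horner steps 5 → 1, so m(2) = 1.
Codeword c = [3, 4, 0, 6, 1] ∈ F_7^5.


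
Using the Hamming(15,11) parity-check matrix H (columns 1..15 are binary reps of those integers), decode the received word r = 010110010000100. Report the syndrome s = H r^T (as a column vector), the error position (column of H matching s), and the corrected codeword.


s = (0, 1, 1, 0)^T, error position = 6, corrected codeword c = 010111010000100

Compute s = H r^T mod 2 one row at a time:
  s_1 = 1 + 0 + 0 + 0 + 0 + 1 + 0 + 0 = 2 ≡ 0 (mod 2).
  s_2 = 1 + 1 + 0 + 0 + 0 + 1 + 0 + 0 = 3 ≡ 1 (mod 2).
  s_3 = 1 + 0 + 0 + 0 + 0 + 0 + 0 + 0 = 1 ≡ 1 (mod 2).
  s_4 = 0 + 0 + 1 + 0 + 0 + 0 + 1 + 0 = 2 ≡ 0 (mod 2).
s = (0, 1, 1, 0)^T — this equals column 6 of H (binary 0110), so error is at position 6.
Correct: flip bit 6 of r = 010110010000100 to get c = 010111010000100.


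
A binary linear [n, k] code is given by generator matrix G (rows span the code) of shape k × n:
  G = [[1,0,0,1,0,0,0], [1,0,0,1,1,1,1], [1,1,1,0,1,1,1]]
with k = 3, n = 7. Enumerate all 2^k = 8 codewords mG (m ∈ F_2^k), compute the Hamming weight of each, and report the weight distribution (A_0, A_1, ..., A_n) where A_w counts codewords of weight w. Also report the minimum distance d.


Weight distribution: A_0 = 1, A_2 = 1, A_3 = 3, A_5 = 1, A_6 = 2. Minimum distance d = 2.

Enumerate all 2^3 = 8 messages m ∈ F_2^3.
For each, compute codeword c = mG in F_2^7, then tally its weight.
  m = 000 → c = 0000000, weight = 0.
  m = 100 → c = 1001000, weight = 2.
  m = 010 → c = 1001111, weight = 5.
  m = 110 → c = 0000111, weight = 3.
  m = 001 → c = 1110111, weight = 6.
  m = 101 → c = 0111111, weight = 6.
  m = 011 → c = 0111000, weight = 3.
  m = 111 → c = 1110000, weight = 3.
Tally weights:
  weight 0: 1 codewords.
  weight 2: 1 codewords.
  weight 3: 3 codewords.
  weight 5: 1 codewords.
  weight 6: 2 codewords.
Minimum distance d = smallest w > 0 with A_w > 0 = 2.
Sanity: Σ A_w = 8 = 2^3 = 8 ✓.


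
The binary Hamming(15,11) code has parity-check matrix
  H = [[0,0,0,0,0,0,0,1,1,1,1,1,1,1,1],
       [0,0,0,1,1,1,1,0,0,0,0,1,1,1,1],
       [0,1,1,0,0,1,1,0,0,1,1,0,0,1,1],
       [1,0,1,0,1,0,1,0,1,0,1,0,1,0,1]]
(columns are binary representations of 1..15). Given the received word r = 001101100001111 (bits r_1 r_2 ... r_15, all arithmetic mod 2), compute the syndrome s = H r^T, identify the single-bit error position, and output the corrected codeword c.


s = (0, 1, 1, 0)^T, error position = 6, corrected codeword c = 001100100001111

Compute s = H r^T mod 2 one row at a time:
  s_1 = 0 + 0 + 0 + 0 + 1 + 1 + 1 + 1 = 4 ≡ 0 (mod 2).
  s_2 = 1 + 0 + 1 + 1 + 1 + 1 + 1 + 1 = 7 ≡ 1 (mod 2).
  s_3 = 0 + 1 + 1 + 1 + 0 + 0 + 1 + 1 = 5 ≡ 1 (mod 2).
  s_4 = 0 + 1 + 0 + 1 + 0 + 0 + 1 + 1 = 4 ≡ 0 (mod 2).
s = (0, 1, 1, 0)^T — this equals column 6 of H (binary 0110), so error is at position 6.
Correct: flip bit 6 of r = 001101100001111 to get c = 001100100001111.


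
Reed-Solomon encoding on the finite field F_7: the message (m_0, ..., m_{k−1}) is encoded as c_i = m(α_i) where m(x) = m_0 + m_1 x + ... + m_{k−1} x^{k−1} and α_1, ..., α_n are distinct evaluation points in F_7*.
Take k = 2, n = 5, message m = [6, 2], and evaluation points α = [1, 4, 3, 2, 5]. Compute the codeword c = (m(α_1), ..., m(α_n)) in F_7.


c = [1, 0, 5, 3, 2]

Message polynomial: m(x) = 6 + 2·x (mod 7).
For each evaluation point α_i, compute m(α_i) mod 7:
  α_1 = 1: Horner steps 2 → 1, so m(1) = 1.
  α_2 = 4: Horner steps 2 → 0, so m(4) = 0.
  α_3 = 3: Horner steps 2 → 5, so m(3) = 5.
  α_4 = 2: Horner steps 2 → 3, so m(2) = 3.
  α_5 = 5: Horner steps 2 → 2, so m(5) = 2.
Codeword c = [1, 0, 5, 3, 2] ∈ F_7^5.


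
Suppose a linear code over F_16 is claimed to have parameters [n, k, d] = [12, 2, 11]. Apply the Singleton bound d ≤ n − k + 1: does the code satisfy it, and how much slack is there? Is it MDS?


Singleton RHS = n − k + 1 = 11, slack = 0, bound satisfied, MDS.

Singleton bound: d ≤ n − k + 1.
Here n = 12, k = 2, so n − k + 1 = 11.
Given d = 11, check d ≤ 11: YES.
Slack = (n − k + 1) − d = 0.
The code is MDS (slack = 0).
Description: the claimed parameters are [12, 2, 11]_16; such a code would be MDS (meets Singleton bound).


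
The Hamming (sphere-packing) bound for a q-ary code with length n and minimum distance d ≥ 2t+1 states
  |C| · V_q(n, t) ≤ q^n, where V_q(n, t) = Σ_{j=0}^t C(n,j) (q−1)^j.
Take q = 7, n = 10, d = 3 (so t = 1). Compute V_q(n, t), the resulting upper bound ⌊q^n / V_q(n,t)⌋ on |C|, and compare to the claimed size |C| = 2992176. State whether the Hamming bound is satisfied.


V_q(n, t) = 61, q^n = 282475249, Hamming bound = 4630741, |C| = 2992176 ≤ bound (satisfied).

Step 1: Compute V_q(n, t) = Σ_{j=0}^1 C(n, j) (q−1)^j.
  j = 0: C(10,0)·(6)^0 = 1·1 = 1.
  j = 1: C(10,1)·(6)^1 = 10·6 = 60.
  V_q(n, t) = 1 + 60 = 61.
Step 2: q^n = 7^10 = 282475249.
Step 3: Hamming bound ⌊q^n / V_q(n,t)⌋ = ⌊282475249/61⌋ = 4630741.
Step 4: Compare |C| = 2992176 to 4630741: satisfied.
The claimed |C| lies below the Hamming bound.


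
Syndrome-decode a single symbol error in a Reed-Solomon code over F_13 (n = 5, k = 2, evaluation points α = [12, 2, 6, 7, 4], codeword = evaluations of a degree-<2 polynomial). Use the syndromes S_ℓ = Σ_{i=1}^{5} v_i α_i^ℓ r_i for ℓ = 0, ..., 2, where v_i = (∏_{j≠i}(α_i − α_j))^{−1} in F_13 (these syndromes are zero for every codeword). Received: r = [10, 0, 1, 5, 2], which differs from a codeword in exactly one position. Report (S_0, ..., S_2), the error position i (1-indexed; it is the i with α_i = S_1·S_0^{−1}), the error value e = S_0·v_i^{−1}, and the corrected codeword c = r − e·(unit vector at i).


S = (4, 11, 1), error at position 3, error magnitude e = 10, c = [10, 0, 4, 5, 2].

Step 1: column multipliers v_i = (∏_{j≠i}(α_i − α_j))^{−1} mod 13.
  i = 1 (α = 12): (12−2)(12−6)(12−7)(12−4) = 10·6·5·8 = 2400 ≡ 8, so v_1 = 8^{−1} = 5 (mod 13).
  i = 2 (α = 2): (2−12)(2−6)(2−7)(2−4) = (−10)·(−4)·(−5)·(−2) = 400 ≡ 10, so v_2 = 10^{−1} = 4 (mod 13).
  i = 3 (α = 6): (6−12)(6−2)(6−7)(6−4) = (−6)·4·(−1)·2 = 48 ≡ 9, so v_3 = 9^{−1} = 3 (mod 13).
  i = 4 (α = 7): (7−12)(7−2)(7−6)(7−4) = (−5)·5·1·3 = −75 ≡ 3, so v_4 = 3^{−1} = 9 (mod 13).
  i = 5 (α = 4): (4−12)(4−2)(4−6)(4−7) = (−8)·2·(−2)·(−3) = −96 ≡ 8, so v_5 = 8^{−1} = 5 (mod 13).
  v = [5, 4, 3, 9, 5].
Step 2: syndromes of r = [10, 0, 1, 5, 2] (all sums mod 13).
  S_0 = Σ v_i r_i = 5·10 + 4·0 + 3·1 + 9·5 + 5·2 = 108 ≡ 4.
  S_1 = Σ v_i α_i r_i = 5·12·10 + 4·2·0 + 3·6·1 + 9·7·5 + 5·4·2 = 973 ≡ 11.
  α_i^2 mod 13 = [1, 4, 10, 10, 3].
  S_2 = Σ v_i α_i^2 r_i = 5·1·10 + 4·4·0 + 3·10·1 + 9·10·5 + 5·3·2 = 560 ≡ 1.
  S = (4, 11, 1) ≠ 0, so r is not a codeword (an error is present).
Step 3: locate the error. For a single error e at position i, S_ℓ = v_i·e·α_i^ℓ, so α_err = S_1/S_0.
  S_0^{−1} = 4^{−1} = 10 (mod 13), so α_err = 11·10 = 110 ≡ 6 = α_3. Error position i = 3.
  Consistency check: S_2/S_1 = 1·6 = 6 ≡ 6 = α_err ✓ (single-error assumption holds).
Step 4: error magnitude e = S_0/v_3 = S_0·∏_{j≠3}(α_3 − α_j) = 4·9 = 36 ≡ 10 (mod 13).
Step 5: correct position 3: c_3 = r_3 − e = 1 − 10 ≡ 4 (mod 13). Hence c = [10, 0, 4, 5, 2].
  Check: interpolating c through the α_i gives m(x) = 11 + 1·x (degree < 2) with m(α_i) = c_i for every i, so c is indeed a codeword.


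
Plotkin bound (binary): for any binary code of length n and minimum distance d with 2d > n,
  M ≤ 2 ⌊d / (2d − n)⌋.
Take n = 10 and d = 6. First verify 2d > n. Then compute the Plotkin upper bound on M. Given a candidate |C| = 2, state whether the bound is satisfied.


Plotkin bound M ≤ 6; given |C| = 2 ≤ bound (satisfied).

Check applicability: 2d = 12, n = 10.
2d − n = 2 > 0, so Plotkin applies.
Compute d/(2d−n) = 6/2 ≈ 3.0000.
⌊d/(2d−n)⌋ = 3.
Plotkin bound: M ≤ 2·3 = 6.
Given |C| = 2, check: satisfied.
This |C| is below the Plotkin bound.


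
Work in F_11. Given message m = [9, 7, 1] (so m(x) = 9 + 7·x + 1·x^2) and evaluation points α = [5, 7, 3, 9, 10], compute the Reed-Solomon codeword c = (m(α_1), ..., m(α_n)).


c = [3, 8, 6, 10, 3]

Message polynomial: m(x) = 9 + 7·x + 1·x^2 (mod 11).
For each evaluation point α_i, compute m(α_i) mod 11:
  α_1 = 5: Horner steps 1 → 1 → 3, so m(5) = 3.
  α_2 = 7: Horner steps 1 → 3 → 8, so m(7) = 8.
  α_3 = 3: Horner steps 1 → 10 → 6, so m(3) = 6.
  α_4 = 9: Horner steps 1 → 5 → 10, so m(9) = 10.
  α_5 = 10: Horner steps 1 → 6 → 3, so m(10) = 3.
Codeword c = [3, 8, 6, 10, 3] ∈ F_11^5.


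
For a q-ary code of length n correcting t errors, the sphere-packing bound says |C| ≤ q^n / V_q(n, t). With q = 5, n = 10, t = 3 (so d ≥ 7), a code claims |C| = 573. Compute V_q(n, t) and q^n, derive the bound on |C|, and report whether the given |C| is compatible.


V_q(n, t) = 8441, q^n = 9765625, Hamming bound = 1156, |C| = 573 ≤ bound (satisfied).

Step 1: Compute V_q(n, t) = Σ_{j=0}^3 C(n, j) (q−1)^j.
  j = 0: C(10,0)·(4)^0 = 1·1 = 1.
  j = 1: C(10,1)·(4)^1 = 10·4 = 40.
  j = 2: C(10,2)·(4)^2 = 45·16 = 720.
  j = 3: C(10,3)·(4)^3 = 120·64 = 7680.
  V_q(n, t) = 1 + 40 + 720 + 7680 = 8441.
Step 2: q^n = 5^10 = 9765625.
Step 3: Hamming bound ⌊q^n / V_q(n,t)⌋ = ⌊9765625/8441⌋ = 1156.
Step 4: Compare |C| = 573 to 1156: satisfied.
The claimed |C| lies below the Hamming bound.


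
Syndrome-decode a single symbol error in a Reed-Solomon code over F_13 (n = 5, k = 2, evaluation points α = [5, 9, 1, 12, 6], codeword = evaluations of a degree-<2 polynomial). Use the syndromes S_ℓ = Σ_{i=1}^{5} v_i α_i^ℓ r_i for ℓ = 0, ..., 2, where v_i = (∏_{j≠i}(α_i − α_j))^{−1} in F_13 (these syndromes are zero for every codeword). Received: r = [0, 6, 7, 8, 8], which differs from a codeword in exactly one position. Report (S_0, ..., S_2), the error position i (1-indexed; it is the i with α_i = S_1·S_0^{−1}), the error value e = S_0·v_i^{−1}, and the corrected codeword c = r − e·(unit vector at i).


S = (7, 6, 7), error at position 4, error magnitude e = 4, c = [0, 6, 7, 4, 8].

Step 1: column multipliers v_i = (∏_{j≠i}(α_i − α_j))^{−1} mod 13.
  i = 1 (α = 5): (5−9)(5−1)(5−12)(5−6) = (−4)·4·(−7)·(−1) = −112 ≡ 5, so v_1 = 5^{−1} = 8 (mod 13).
  i = 2 (α = 9): (9−5)(9−1)(9−12)(9−6) = 4·8·(−3)·3 = −288 ≡ 11, so v_2 = 11^{−1} = 6 (mod 13).
  i = 3 (α = 1): (1−5)(1−9)(1−12)(1−6) = (−4)·(−8)·(−11)·(−5) = 1760 ≡ 5, so v_3 = 5^{−1} = 8 (mod 13).
  i = 4 (α = 12): (12−5)(12−9)(12−1)(12−6) = 7·3·11·6 = 1386 ≡ 8, so v_4 = 8^{−1} = 5 (mod 13).
  i = 5 (α = 6): (6−5)(6−9)(6−1)(6−12) = 1·(−3)·5·(−6) = 90 ≡ 12, so v_5 = 12^{−1} = 12 (mod 13).
  v = [8, 6, 8, 5, 12].
Step 2: syndromes of r = [0, 6, 7, 8, 8] (all sums mod 13).
  S_0 = Σ v_i r_i = 8·0 + 6·6 + 8·7 + 5·8 + 12·8 = 228 ≡ 7.
  S_1 = Σ v_i α_i r_i = 8·5·0 + 6·9·6 + 8·1·7 + 5·12·8 + 12·6·8 = 1436 ≡ 6.
  α_i^2 mod 13 = [12, 3, 1, 1, 10].
  S_2 = Σ v_i α_i^2 r_i = 8·12·0 + 6·3·6 + 8·1·7 + 5·1·8 + 12·10·8 = 1164 ≡ 7.
  S = (7, 6, 7) ≠ 0, so r is not a codeword (an error is present).
Step 3: locate the error. For a single error e at position i, S_ℓ = v_i·e·α_i^ℓ, so α_err = S_1/S_0.
  S_0^{−1} = 7^{−1} = 2 (mod 13), so α_err = 6·2 = 12 ≡ 12 = α_4. Error position i = 4.
  Consistency check: S_2/S_1 = 7·11 = 77 ≡ 12 = α_err ✓ (single-error assumption holds).
Step 4: error magnitude e = S_0/v_4 = S_0·∏_{j≠4}(α_4 − α_j) = 7·8 = 56 ≡ 4 (mod 13).
Step 5: correct position 4: c_4 = r_4 − e = 8 − 4 ≡ 4 (mod 13). Hence c = [0, 6, 7, 4, 8].
  Check: interpolating c through the α_i gives m(x) = 12 + 8·x (degree < 2) with m(α_i) = c_i for every i, so c is indeed a codeword.


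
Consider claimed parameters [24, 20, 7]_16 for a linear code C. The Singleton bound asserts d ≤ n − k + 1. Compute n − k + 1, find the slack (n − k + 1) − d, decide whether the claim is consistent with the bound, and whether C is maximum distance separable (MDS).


Singleton RHS = n − k + 1 = 5, slack = -2, bound violated (no such code; not MDS).

Singleton bound: d ≤ n − k + 1.
Here n = 24, k = 20, so n − k + 1 = 5.
Given d = 7, check d ≤ 5: NO.
Slack = (n − k + 1) − d = -2.
The slack is negative: d = 7 exceeds n − k + 1 = 5 by 2, so the Singleton bound is violated and no linear [24, 20, 7]_16 code can exist. In particular it is not MDS (MDS requires d = n − k + 1 exactly).
Description: the claimed parameters are [24, 20, 7]_16; such a code would be impossible (violates the Singleton bound).


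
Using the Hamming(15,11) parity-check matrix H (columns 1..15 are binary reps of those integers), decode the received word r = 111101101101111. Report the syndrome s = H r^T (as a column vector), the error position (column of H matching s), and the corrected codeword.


s = (0, 1, 1, 0)^T, error position = 6, corrected codeword c = 111100101101111

Compute s = H r^T mod 2 one row at a time:
  s_1 = 0 + 1 + 1 + 0 + 1 + 1 + 1 + 1 = 6 ≡ 0 (mod 2).
  s_2 = 1 + 0 + 1 + 1 + 1 + 1 + 1 + 1 = 7 ≡ 1 (mod 2).
  s_3 = 1 + 1 + 1 + 1 + 1 + 0 + 1 + 1 = 7 ≡ 1 (mod 2).
  s_4 = 1 + 1 + 0 + 1 + 1 + 0 + 1 + 1 = 6 ≡ 0 (mod 2).
s = (0, 1, 1, 0)^T — this equals column 6 of H (binary 0110), so error is at position 6.
Correct: flip bit 6 of r = 111101101101111 to get c = 111100101101111.


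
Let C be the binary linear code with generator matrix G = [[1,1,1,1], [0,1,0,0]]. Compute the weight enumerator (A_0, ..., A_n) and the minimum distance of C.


Weight distribution: A_0 = 1, A_1 = 1, A_3 = 1, A_4 = 1. Minimum distance d = 1.

Enumerate all 2^2 = 4 messages m ∈ F_2^2.
For each, compute codeword c = mG in F_2^4, then tally its weight.
  m = 00 → c = 0000, weight = 0.
  m = 10 → c = 1111, weight = 4.
  m = 01 → c = 0100, weight = 1.
  m = 11 → c = 1011, weight = 3.
Tally weights:
  weight 0: 1 codewords.
  weight 1: 1 codewords.
  weight 3: 1 codewords.
  weight 4: 1 codewords.
Minimum distance d = smallest w > 0 with A_w > 0 = 1.
Sanity: Σ A_w = 4 = 2^2 = 4 ✓.


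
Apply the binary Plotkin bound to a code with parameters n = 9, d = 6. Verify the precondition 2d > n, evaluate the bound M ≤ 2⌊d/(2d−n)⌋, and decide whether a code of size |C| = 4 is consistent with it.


Plotkin bound M ≤ 4; given |C| = 4 ≤ bound (satisfied).

Check applicability: 2d = 12, n = 9.
2d − n = 3 > 0, so Plotkin applies.
Compute d/(2d−n) = 6/3 ≈ 2.0000.
⌊d/(2d−n)⌋ = 2.
Plotkin bound: M ≤ 2·2 = 4.
Given |C| = 4, check: satisfied.
This |C| is at the Plotkin bound.


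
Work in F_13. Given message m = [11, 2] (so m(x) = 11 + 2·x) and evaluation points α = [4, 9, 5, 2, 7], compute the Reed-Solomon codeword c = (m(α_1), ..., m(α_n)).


c = [6, 3, 8, 2, 12]

Message polynomial: m(x) = 11 + 2·x (mod 13).
For each evaluation point α_i, compute m(α_i) mod 13:
  α_1 = 4: Horner steps 2 → 6, so m(4) = 6.
  α_2 = 9: Horner steps 2 → 3, so m(9) = 3.
  α_3 = 5: Horner steps 2 → 8, so m(5) = 8.
  α_4 = 2: Horner steps 2 → 2, so m(2) = 2.
  α_5 = 7: Horner steps 2 → 12, so m(7) = 12.
Codeword c = [6, 3, 8, 2, 12] ∈ F_13^5.


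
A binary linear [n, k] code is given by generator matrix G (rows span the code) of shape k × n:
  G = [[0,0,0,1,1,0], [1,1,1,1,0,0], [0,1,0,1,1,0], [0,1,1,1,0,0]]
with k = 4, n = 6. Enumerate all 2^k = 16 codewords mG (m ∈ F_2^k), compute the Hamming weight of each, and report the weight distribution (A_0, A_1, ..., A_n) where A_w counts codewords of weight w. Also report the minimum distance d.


Weight distribution: A_0 = 1, A_1 = 2, A_2 = 4, A_3 = 6, A_4 = 3. Minimum distance d = 1.

Enumerate all 2^4 = 16 messages m ∈ F_2^4.
For each, compute codeword c = mG in F_2^6, then tally its weight.
  m = 0000 → c = 000000, weight = 0.
  m = 1000 → c = 000110, weight = 2.
  m = 0100 → c = 111100, weight = 4.
  m = 1100 → c = 111010, weight = 4.
  m = 0010 → c = 010110, weight = 3.
  m = 1010 → c = 010000, weight = 1.
  m = 0110 → c = 101010, weight = 3.
  m = 1110 → c = 101100, weight = 3.
  m = 0001 → c = 011100, weight = 3.
  m = 1001 → c = 011010, weight = 3.
  m = 0101 → c = 100000, weight = 1.
  m = 1101 → c = 100110, weight = 3.
  m = 0011 → c = 001010, weight = 2.
  m = 1011 → c = 001100, weight = 2.
  m = 0111 → c = 110110, weight = 4.
  m = 1111 → c = 110000, weight = 2.
Tally weights:
  weight 0: 1 codewords.
  weight 1: 2 codewords.
  weight 2: 4 codewords.
  weight 3: 6 codewords.
  weight 4: 3 codewords.
Minimum distance d = smallest w > 0 with A_w > 0 = 1.
Sanity: Σ A_w = 16 = 2^4 = 16 ✓.


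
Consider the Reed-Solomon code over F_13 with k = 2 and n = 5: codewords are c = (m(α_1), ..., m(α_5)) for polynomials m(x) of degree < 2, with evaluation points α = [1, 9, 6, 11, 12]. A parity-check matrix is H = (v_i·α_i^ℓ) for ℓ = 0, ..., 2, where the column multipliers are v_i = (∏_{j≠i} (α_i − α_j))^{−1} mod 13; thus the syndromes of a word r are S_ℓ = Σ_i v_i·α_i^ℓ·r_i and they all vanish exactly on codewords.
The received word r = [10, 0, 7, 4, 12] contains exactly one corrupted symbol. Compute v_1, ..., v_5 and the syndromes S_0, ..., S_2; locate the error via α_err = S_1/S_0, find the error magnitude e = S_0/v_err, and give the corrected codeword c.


S = (2, 11, 2), error at position 5, error magnitude e = 6, c = [10, 0, 7, 4, 6].

Step 1: column multipliers v_i = (∏_{j≠i}(α_i − α_j))^{−1} mod 13.
  i = 1 (α = 1): (1−9)(1−6)(1−11)(1−12) = (−8)·(−5)·(−10)·(−11) = 4400 ≡ 6, so v_1 = 6^{−1} = 11 (mod 13).
  i = 2 (α = 9): (9−1)(9−6)(9−11)(9−12) = 8·3·(−2)·(−3) = 144 ≡ 1, so v_2 = 1^{−1} = 1 (mod 13).
  i = 3 (α = 6): (6−1)(6−9)(6−11)(6−12) = 5·(−3)·(−5)·(−6) = −450 ≡ 5, so v_3 = 5^{−1} = 8 (mod 13).
  i = 4 (α = 11): (11−1)(11−9)(11−6)(11−12) = 10·2·5·(−1) = −100 ≡ 4, so v_4 = 4^{−1} = 10 (mod 13).
  i = 5 (α = 12): (12−1)(12−9)(12−6)(12−11) = 11·3·6·1 = 198 ≡ 3, so v_5 = 3^{−1} = 9 (mod 13).
  v = [11, 1, 8, 10, 9].
Step 2: syndromes of r = [10, 0, 7, 4, 12] (all sums mod 13).
  S_0 = Σ v_i r_i = 11·10 + 1·0 + 8·7 + 10·4 + 9·12 = 314 ≡ 2.
  S_1 = Σ v_i α_i r_i = 11·1·10 + 1·9·0 + 8·6·7 + 10·11·4 + 9·12·12 = 2182 ≡ 11.
  α_i^2 mod 13 = [1, 3, 10, 4, 1].
  S_2 = Σ v_i α_i^2 r_i = 11·1·10 + 1·3·0 + 8·10·7 + 10·4·4 + 9·1·12 = 938 ≡ 2.
  S = (2, 11, 2) ≠ 0, so r is not a codeword (an error is present).
Step 3: locate the error. For a single error e at position i, S_ℓ = v_i·e·α_i^ℓ, so α_err = S_1/S_0.
  S_0^{−1} = 2^{−1} = 7 (mod 13), so α_err = 11·7 = 77 ≡ 12 = α_5. Error position i = 5.
  Consistency check: S_2/S_1 = 2·6 = 12 ≡ 12 = α_err ✓ (single-error assumption holds).
Step 4: error magnitude e = S_0/v_5 = S_0·∏_{j≠5}(α_5 − α_j) = 2·3 = 6 ≡ 6 (mod 13).
Step 5: correct position 5: c_5 = r_5 − e = 12 − 6 ≡ 6 (mod 13). Hence c = [10, 0, 7, 4, 6].
  Check: interpolating c through the α_i gives m(x) = 8 + 2·x (degree < 2) with m(α_i) = c_i for every i, so c is indeed a codeword.


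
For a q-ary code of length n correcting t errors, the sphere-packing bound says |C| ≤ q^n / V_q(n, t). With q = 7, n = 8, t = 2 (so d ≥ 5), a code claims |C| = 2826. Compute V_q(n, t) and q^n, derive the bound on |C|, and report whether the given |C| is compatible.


V_q(n, t) = 1057, q^n = 5764801, Hamming bound = 5453, |C| = 2826 ≤ bound (satisfied).

Step 1: Compute V_q(n, t) = Σ_{j=0}^2 C(n, j) (q−1)^j.
  j = 0: C(8,0)·(6)^0 = 1·1 = 1.
  j = 1: C(8,1)·(6)^1 = 8·6 = 48.
  j = 2: C(8,2)·(6)^2 = 28·36 = 1008.
  V_q(n, t) = 1 + 48 + 1008 = 1057.
Step 2: q^n = 7^8 = 5764801.
Step 3: Hamming bound ⌊q^n / V_q(n,t)⌋ = ⌊5764801/1057⌋ = 5453.
Step 4: Compare |C| = 2826 to 5453: satisfied.
The claimed |C| lies below the Hamming bound.


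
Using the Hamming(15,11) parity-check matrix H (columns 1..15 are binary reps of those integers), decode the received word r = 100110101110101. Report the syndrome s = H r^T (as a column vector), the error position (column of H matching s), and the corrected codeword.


s = (1, 1, 0, 1)^T, error position = 13, corrected codeword c = 100110101110001

Compute s = H r^T mod 2 one row at a time:
  s_1 = 0 + 1 + 1 + 1 + 0 + 1 + 0 + 1 = 5 ≡ 1 (mod 2).
  s_2 = 1 + 1 + 0 + 1 + 0 + 1 + 0 + 1 = 5 ≡ 1 (mod 2).
  s_3 = 0 + 0 + 0 + 1 + 1 + 1 + 0 + 1 = 4 ≡ 0 (mod 2).
  s_4 = 1 + 0 + 1 + 1 + 1 + 1 + 1 + 1 = 7 ≡ 1 (mod 2).
s = (1, 1, 0, 1)^T — this equals column 13 of H (binary 1101), so error is at position 13.
Correct: flip bit 13 of r = 100110101110101 to get c = 100110101110001.


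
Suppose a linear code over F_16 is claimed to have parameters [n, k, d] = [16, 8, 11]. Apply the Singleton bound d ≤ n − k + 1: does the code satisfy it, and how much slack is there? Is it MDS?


Singleton RHS = n − k + 1 = 9, slack = -2, bound violated (no such code; not MDS).

Singleton bound: d ≤ n − k + 1.
Here n = 16, k = 8, so n − k + 1 = 9.
Given d = 11, check d ≤ 9: NO.
Slack = (n − k + 1) − d = -2.
The slack is negative: d = 11 exceeds n − k + 1 = 9 by 2, so the Singleton bound is violated and no linear [16, 8, 11]_16 code can exist. In particular it is not MDS (MDS requires d = n − k + 1 exactly).
Description: the claimed parameters are [16, 8, 11]_16; such a code would be impossible (violates the Singleton bound).


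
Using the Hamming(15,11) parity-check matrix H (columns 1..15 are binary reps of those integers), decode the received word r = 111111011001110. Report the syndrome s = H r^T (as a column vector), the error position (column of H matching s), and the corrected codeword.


s = (1, 0, 0, 1)^T, error position = 9, corrected codeword c = 111111010001110

Compute s = H r^T mod 2 one row at a time:
  s_1 = 1 + 1 + 0 + 0 + 1 + 1 + 1 + 0 = 5 ≡ 1 (mod 2).
  s_2 = 1 + 1 + 1 + 0 + 1 + 1 + 1 + 0 = 6 ≡ 0 (mod 2).
  s_3 = 1 + 1 + 1 + 0 + 0 + 0 + 1 + 0 = 4 ≡ 0 (mod 2).
  s_4 = 1 + 1 + 1 + 0 + 1 + 0 + 1 + 0 = 5 ≡ 1 (mod 2).
s = (1, 0, 0, 1)^T — this equals column 9 of H (binary 1001), so error is at position 9.
Correct: flip bit 9 of r = 111111011001110 to get c = 111111010001110.


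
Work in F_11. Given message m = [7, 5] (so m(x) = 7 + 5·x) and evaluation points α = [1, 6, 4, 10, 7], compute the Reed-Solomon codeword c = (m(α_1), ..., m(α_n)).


c = [1, 4, 5, 2, 9]

Message polynomial: m(x) = 7 + 5·x (mod 11).
For each evaluation point α_i, compute m(α_i) mod 11:
  α_1 = 1: Horner steps 5 → 1, so m(1) = 1.
  α_2 = 6: Horner steps 5 → 4, so m(6) = 4.
  α_3 = 4: Horner steps 5 → 5, so m(4) = 5.
  α_4 = 10: Horner steps 5 → 2, so m(10) = 2.
  α_5 = 7: Horner steps 5 → 9, so m(7) = 9.
Codeword c = [1, 4, 5, 2, 9] ∈ F_11^5.


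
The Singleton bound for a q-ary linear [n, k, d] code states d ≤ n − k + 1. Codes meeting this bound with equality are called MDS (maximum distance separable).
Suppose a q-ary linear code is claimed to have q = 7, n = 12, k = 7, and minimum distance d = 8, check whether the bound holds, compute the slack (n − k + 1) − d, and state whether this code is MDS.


Singleton RHS = n − k + 1 = 6, slack = -2, bound violated (no such code; not MDS).

Singleton bound: d ≤ n − k + 1.
Here n = 12, k = 7, so n − k + 1 = 6.
Given d = 8, check d ≤ 6: NO.
Slack = (n − k + 1) − d = -2.
The slack is negative: d = 8 exceeds n − k + 1 = 6 by 2, so the Singleton bound is violated and no linear [12, 7, 8]_7 code can exist. In particular it is not MDS (MDS requires d = n − k + 1 exactly).
Description: the claimed parameters are [12, 7, 8]_7; such a code would be impossible (violates the Singleton bound).


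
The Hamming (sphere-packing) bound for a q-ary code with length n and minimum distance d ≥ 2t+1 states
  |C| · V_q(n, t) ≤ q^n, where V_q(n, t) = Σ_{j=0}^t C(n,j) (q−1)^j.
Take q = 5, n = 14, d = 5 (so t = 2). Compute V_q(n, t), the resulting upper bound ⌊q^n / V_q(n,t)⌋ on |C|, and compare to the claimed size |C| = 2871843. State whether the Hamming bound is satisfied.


V_q(n, t) = 1513, q^n = 6103515625, Hamming bound = 4034048, |C| = 2871843 ≤ bound (satisfied).

Step 1: Compute V_q(n, t) = Σ_{j=0}^2 C(n, j) (q−1)^j.
  j = 0: C(14,0)·(4)^0 = 1·1 = 1.
  j = 1: C(14,1)·(4)^1 = 14·4 = 56.
  j = 2: C(14,2)·(4)^2 = 91·16 = 1456.
  V_q(n, t) = 1 + 56 + 1456 = 1513.
Step 2: q^n = 5^14 = 6103515625.
Step 3: Hamming bound ⌊q^n / V_q(n,t)⌋ = ⌊6103515625/1513⌋ = 4034048.
Step 4: Compare |C| = 2871843 to 4034048: satisfied.
The claimed |C| lies below the Hamming bound.


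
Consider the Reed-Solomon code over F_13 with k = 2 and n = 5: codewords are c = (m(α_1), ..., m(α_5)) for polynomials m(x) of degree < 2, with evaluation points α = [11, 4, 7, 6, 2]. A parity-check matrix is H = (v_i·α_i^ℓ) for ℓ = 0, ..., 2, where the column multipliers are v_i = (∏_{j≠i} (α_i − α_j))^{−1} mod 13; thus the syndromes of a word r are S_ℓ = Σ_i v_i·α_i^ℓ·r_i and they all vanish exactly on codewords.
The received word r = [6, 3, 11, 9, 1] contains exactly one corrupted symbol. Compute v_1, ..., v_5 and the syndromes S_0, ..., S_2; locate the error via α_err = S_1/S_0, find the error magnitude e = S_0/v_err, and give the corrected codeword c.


S = (9, 10, 1), error at position 2, error magnitude e = 11, c = [6, 5, 11, 9, 1].

Step 1: column multipliers v_i = (∏_{j≠i}(α_i − α_j))^{−1} mod 13.
  i = 1 (α = 11): (11−4)(11−7)(11−6)(11−2) = 7·4·5·9 = 1260 ≡ 12, so v_1 = 12^{−1} = 12 (mod 13).
  i = 2 (α = 4): (4−11)(4−7)(4−6)(4−2) = (−7)·(−3)·(−2)·2 = −84 ≡ 7, so v_2 = 7^{−1} = 2 (mod 13).
  i = 3 (α = 7): (7−11)(7−4)(7−6)(7−2) = (−4)·3·1·5 = −60 ≡ 5, so v_3 = 5^{−1} = 8 (mod 13).
  i = 4 (α = 6): (6−11)(6−4)(6−7)(6−2) = (−5)·2·(−1)·4 = 40 ≡ 1, so v_4 = 1^{−1} = 1 (mod 13).
  i = 5 (α = 2): (2−11)(2−4)(2−7)(2−6) = (−9)·(−2)·(−5)·(−4) = 360 ≡ 9, so v_5 = 9^{−1} = 3 (mod 13).
  v = [12, 2, 8, 1, 3].
Step 2: syndromes of r = [6, 3, 11, 9, 1] (all sums mod 13).
  S_0 = Σ v_i r_i = 12·6 + 2·3 + 8·11 + 1·9 + 3·1 = 178 ≡ 9.
  S_1 = Σ v_i α_i r_i = 12·11·6 + 2·4·3 + 8·7·11 + 1·6·9 + 3·2·1 = 1492 ≡ 10.
  α_i^2 mod 13 = [4, 3, 10, 10, 4].
  S_2 = Σ v_i α_i^2 r_i = 12·4·6 + 2·3·3 + 8·10·11 + 1·10·9 + 3·4·1 = 1288 ≡ 1.
  S = (9, 10, 1) ≠ 0, so r is not a codeword (an error is present).
Step 3: locate the error. For a single error e at position i, S_ℓ = v_i·e·α_i^ℓ, so α_err = S_1/S_0.
  S_0^{−1} = 9^{−1} = 3 (mod 13), so α_err = 10·3 = 30 ≡ 4 = α_2. Error position i = 2.
  Consistency check: S_2/S_1 = 1·4 = 4 ≡ 4 = α_err ✓ (single-error assumption holds).
Step 4: error magnitude e = S_0/v_2 = S_0·∏_{j≠2}(α_2 − α_j) = 9·7 = 63 ≡ 11 (mod 13).
Step 5: correct position 2: c_2 = r_2 − e = 3 − 11 ≡ 5 (mod 13). Hence c = [6, 5, 11, 9, 1].
  Check: interpolating c through the α_i gives m(x) = 10 + 2·x (degree < 2) with m(α_i) = c_i for every i, so c is indeed a codeword.


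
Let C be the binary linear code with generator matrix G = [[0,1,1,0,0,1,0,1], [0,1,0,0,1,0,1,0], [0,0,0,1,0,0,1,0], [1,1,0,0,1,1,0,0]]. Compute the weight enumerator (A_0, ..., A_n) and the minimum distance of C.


Weight distribution: A_0 = 1, A_2 = 1, A_3 = 4, A_4 = 3, A_5 = 4, A_6 = 3. Minimum distance d = 2.

Enumerate all 2^4 = 16 messages m ∈ F_2^4.
For each, compute codeword c = mG in F_2^8, then tally its weight.
  m = 0000 → c = 00000000, weight = 0.
  m = 1000 → c = 01100101, weight = 4.
  m = 0100 → c = 01001010, weight = 3.
  m = 1100 → c = 00101111, weight = 5.
  m = 0010 → c = 00010010, weight = 2.
  m = 1010 → c = 01110111, weight = 6.
  m = 0110 → c = 01011000, weight = 3.
  m = 1110 → c = 00111101, weight = 5.
  m = 0001 → c = 11001100, weight = 4.
  m = 1001 → c = 10101001, weight = 4.
  m = 0101 → c = 10000110, weight = 3.
  m = 1101 → c = 11100011, weight = 5.
  m = 0011 → c = 11011110, weight = 6.
  m = 1011 → c = 10111011, weight = 6.
  m = 0111 → c = 10010100, weight = 3.
  m = 1111 → c = 11110001, weight = 5.
Tally weights:
  weight 0: 1 codewords.
  weight 2: 1 codewords.
  weight 3: 4 codewords.
  weight 4: 3 codewords.
  weight 5: 4 codewords.
  weight 6: 3 codewords.
Minimum distance d = smallest w > 0 with A_w > 0 = 2.
Sanity: Σ A_w = 16 = 2^4 = 16 ✓.


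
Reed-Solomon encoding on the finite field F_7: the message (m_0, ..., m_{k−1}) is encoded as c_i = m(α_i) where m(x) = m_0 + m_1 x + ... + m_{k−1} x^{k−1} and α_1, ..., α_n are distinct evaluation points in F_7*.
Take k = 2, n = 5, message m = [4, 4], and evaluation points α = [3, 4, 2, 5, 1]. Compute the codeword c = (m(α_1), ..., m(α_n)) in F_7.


c = [2, 6, 5, 3, 1]

Message polynomial: m(x) = 4 + 4·x (mod 7).
For each evaluation point α_i, compute m(α_i) mod 7:
  α_1 = 3: Horner steps 4 → 2, so m(3) = 2.
  α_2 = 4: Horner steps 4 → 6, so m(4) = 6.
  α_3 = 2: Horner steps 4 → 5, so m(2) = 5.
  α_4 = 5: Horner steps 4 → 3, so m(5) = 3.
  α_5 = 1: Horner steps 4 → 1, so m(1) = 1.
Codeword c = [2, 6, 5, 3, 1] ∈ F_7^5.
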